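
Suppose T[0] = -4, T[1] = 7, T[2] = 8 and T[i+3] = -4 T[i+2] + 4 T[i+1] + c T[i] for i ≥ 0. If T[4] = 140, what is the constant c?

4

T[3] = -4 - 4c
T[4] = 48 + 23c
So 48 + 23c = 140, giving c = 4.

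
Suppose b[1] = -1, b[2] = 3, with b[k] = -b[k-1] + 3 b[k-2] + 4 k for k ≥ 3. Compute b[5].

b[3] = -3 + 3·(-1) + 12 = 6
b[4] = -6 + 3·3 + 16 = 19
b[5] = -19 + 3·6 + 20 = 19

19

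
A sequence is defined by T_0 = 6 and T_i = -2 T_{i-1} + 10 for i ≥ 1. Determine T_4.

46

T_1 = -2(6) + 10 = -2
T_2 = -2(-2) + 10 = 14
T_3 = -2(14) + 10 = -18
T_4 = -2(-18) + 10 = 46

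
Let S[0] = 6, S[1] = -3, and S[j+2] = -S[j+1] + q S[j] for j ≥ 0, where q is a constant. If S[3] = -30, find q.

3

S[2] = 3 + 6q
S[3] = -3 - 9q
So -3 - 9q = -30, giving q = 3.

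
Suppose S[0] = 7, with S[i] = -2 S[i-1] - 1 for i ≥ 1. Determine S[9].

-3755

S[1] = -2(7) - 1 = -15
S[2] = -2(-15) - 1 = 29
S[3] = -2(29) - 1 = -59
S[4] = -2(-59) - 1 = 117
S[5] = -2(117) - 1 = -235
S[6] = -2(-235) - 1 = 469
S[7] = -2(469) - 1 = -939
S[8] = -2(-939) - 1 = 1877
S[9] = -2(1877) - 1 = -3755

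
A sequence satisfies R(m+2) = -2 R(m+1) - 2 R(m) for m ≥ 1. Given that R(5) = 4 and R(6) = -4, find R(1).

Rearranging, R(m-2) = (R(m) + 2 R(m-1)) / -2.
R(4) = (-4 + 2*4) / -2 = 4/-2 = -2
R(3) = (4 + 2*(-2)) / -2 = 0/-2 = 0
R(2) = (-2 + 2*0) / -2 = -2/-2 = 1
R(1) = (0 + 2*1) / -2 = 2/-2 = -1

-1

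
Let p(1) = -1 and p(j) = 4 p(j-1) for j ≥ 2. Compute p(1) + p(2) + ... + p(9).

p(2) = 4·(-1) = -4
p(3) = 4·(-4) = -16
p(4) = 4·(-16) = -64
p(5) = 4·(-64) = -256
p(6) = 4·(-256) = -1024
p(7) = 4·(-1024) = -4096
p(8) = 4·(-4096) = -16384
p(9) = 4·(-16384) = -65536
Sum = (-1) + (-4) + (-16) + (-64) + (-256) + (-1024) + (-4096) + (-16384) + (-65536) = -87381

-87381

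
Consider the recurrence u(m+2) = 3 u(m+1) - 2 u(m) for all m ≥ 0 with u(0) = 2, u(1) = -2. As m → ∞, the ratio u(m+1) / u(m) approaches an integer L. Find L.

2

The characteristic equation is r^2 - 3r + 2 = 0, which factors as (r - 2)(r - 1) = 0.
So the roots are 2 and 1. Since |2| > |1| and the coefficient of 2^m is non-zero, the ratio tends to 2.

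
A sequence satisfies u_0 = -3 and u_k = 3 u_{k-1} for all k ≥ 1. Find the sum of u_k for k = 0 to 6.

-3279

u_1 = 3·(-3) = -9
u_2 = 3·(-9) = -27
u_3 = 3·(-27) = -81
u_4 = 3·(-81) = -243
u_5 = 3·(-243) = -729
u_6 = 3·(-729) = -2187
Sum = (-3) + (-9) + (-27) + (-81) + (-243) + (-729) + (-2187) = -3279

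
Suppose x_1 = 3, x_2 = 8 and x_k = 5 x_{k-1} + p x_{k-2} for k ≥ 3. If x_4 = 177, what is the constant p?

-1

x_3 = 40 + 3p
x_4 = 200 + 23p
So 200 + 23p = 177, giving p = -1.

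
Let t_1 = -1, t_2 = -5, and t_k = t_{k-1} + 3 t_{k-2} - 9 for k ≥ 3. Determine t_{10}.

t_3 = (-5) + 3·(-1) - 9 = -17
t_4 = (-17) + 3·(-5) - 9 = -41
t_5 = (-41) + 3·(-17) - 9 = -101
t_6 = (-101) + 3·(-41) - 9 = -233
t_7 = (-233) + 3·(-101) - 9 = -545
t_8 = (-545) + 3·(-233) - 9 = -1253
t_9 = (-1253) + 3·(-545) - 9 = -2897
t_{10} = (-2897) + 3·(-1253) - 9 = -6665

-6665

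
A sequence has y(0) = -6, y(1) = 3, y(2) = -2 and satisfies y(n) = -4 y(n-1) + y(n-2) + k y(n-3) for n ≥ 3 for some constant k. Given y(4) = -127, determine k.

-3

y(3) = 11 - 6k
y(4) = -46 + 27k
So -46 + 27k = -127, giving k = -3.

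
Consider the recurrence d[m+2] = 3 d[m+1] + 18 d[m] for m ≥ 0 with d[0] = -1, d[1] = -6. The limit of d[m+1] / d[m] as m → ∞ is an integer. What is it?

The characteristic equation is r^2 - 3r - 18 = 0, which factors as (r - 6)(r + 3) = 0.
So the roots are 6 and -3. Since |6| > |-3| and the coefficient of 6^m is non-zero, the ratio tends to 6.

6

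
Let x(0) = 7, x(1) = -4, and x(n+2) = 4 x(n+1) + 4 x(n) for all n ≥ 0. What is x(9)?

453632

x(2) = 4*(-4) + 4*7 = 12
x(3) = 4*12 + 4*(-4) = 32
x(4) = 4*32 + 4*12 = 176
x(5) = 4*176 + 4*32 = 832
x(6) = 4*832 + 4*176 = 4032
x(7) = 4*4032 + 4*832 = 19456
x(8) = 4*19456 + 4*4032 = 93952
x(9) = 4*93952 + 4*19456 = 453632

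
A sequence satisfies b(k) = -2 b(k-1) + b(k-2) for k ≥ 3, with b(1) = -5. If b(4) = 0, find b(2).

Let b(2) = y.
b(3) = -5 - 2y
b(4) = 10 + 5y
So 10 + 5y = 0, giving y = -2.

-2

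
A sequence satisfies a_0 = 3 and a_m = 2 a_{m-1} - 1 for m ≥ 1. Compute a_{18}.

524289

The fixed point is -1/(1 - 2) = 1, so a_m - 1 = 2(a_{m-1} - 1).
Hence a_m = 2·2^m + 1.
a_{18} = 2·2^{18} + 1 = 2·262144 + 1 = 524289.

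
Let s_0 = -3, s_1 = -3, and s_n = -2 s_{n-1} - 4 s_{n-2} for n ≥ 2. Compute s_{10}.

-1536

s_2 = -2·(-3) - 4·(-3) = 18
s_3 = -2·18 - 4·(-3) = -24
s_4 = -2·(-24) - 4·18 = -24
s_5 = -2·(-24) - 4·(-24) = 144
s_6 = -2·144 - 4·(-24) = -192
s_7 = -2·(-192) - 4·144 = -192
s_8 = -2·(-192) - 4·(-192) = 1152
s_9 = -2·1152 - 4·(-192) = -1536
s_{10} = -2·(-1536) - 4·1152 = -1536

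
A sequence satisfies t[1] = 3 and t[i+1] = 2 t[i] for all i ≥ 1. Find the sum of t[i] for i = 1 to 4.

t[2] = 2·3 = 6
t[3] = 2·6 = 12
t[4] = 2·12 = 24
Sum = 3 + 6 + 12 + 24 = 45

45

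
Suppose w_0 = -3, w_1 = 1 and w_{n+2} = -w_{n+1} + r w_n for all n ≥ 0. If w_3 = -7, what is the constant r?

-2

w_2 = -1 - 3r
w_3 = 1 + 4r
So 1 + 4r = -7, giving r = -2.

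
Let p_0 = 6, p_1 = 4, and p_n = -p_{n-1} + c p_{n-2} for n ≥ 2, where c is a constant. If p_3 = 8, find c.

p_2 = -4 + 6c
p_3 = 4 - 2c
So 4 - 2c = 8, giving c = -2.

-2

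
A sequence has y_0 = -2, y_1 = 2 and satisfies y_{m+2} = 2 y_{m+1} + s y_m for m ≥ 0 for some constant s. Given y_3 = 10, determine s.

y_2 = 4 - 2s
y_3 = 8 - 2s
So 8 - 2s = 10, giving s = -1.

-1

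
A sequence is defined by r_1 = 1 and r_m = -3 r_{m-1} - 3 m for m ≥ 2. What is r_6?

r_2 = -3(1) - 6 = -9
r_3 = -3(-9) - 9 = 18
r_4 = -3(18) - 12 = -66
r_5 = -3(-66) - 15 = 183
r_6 = -3(183) - 18 = -567

-567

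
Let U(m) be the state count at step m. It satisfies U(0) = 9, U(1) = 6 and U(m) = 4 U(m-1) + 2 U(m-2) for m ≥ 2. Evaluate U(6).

U(2) = 4(6) + 2(9) = 42
U(3) = 4(42) + 2(6) = 180
U(4) = 4(180) + 2(42) = 804
U(5) = 4(804) + 2(180) = 3576
U(6) = 4(3576) + 2(804) = 15912

15912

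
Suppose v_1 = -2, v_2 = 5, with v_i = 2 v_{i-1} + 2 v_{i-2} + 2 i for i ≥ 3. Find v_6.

v_3 = 2(5) + 2(-2) + 6 = 12
v_4 = 2(12) + 2(5) + 8 = 42
v_5 = 2(42) + 2(12) + 10 = 118
v_6 = 2(118) + 2(42) + 12 = 332

332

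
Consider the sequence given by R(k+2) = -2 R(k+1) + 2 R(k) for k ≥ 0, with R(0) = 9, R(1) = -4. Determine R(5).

R(2) = -2(-4) + 2(9) = 26
R(3) = -2(26) + 2(-4) = -60
R(4) = -2(-60) + 2(26) = 172
R(5) = -2(172) + 2(-60) = -464

-464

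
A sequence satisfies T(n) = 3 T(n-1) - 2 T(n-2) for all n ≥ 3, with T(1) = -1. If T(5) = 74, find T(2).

Let T(2) = x.
T(3) = 2 + 3x
T(4) = 6 + 7x
T(5) = 14 + 15x
So 14 + 15x = 74, giving x = 4.

4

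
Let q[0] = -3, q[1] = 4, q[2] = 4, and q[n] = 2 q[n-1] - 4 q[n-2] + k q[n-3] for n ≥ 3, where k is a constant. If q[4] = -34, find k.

q[3] = -8 - 3k
q[4] = -32 - 2k
So -32 - 2k = -34, giving k = 1.

1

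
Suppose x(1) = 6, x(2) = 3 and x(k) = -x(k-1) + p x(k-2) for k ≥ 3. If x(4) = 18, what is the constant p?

x(3) = -3 + 6p
x(4) = 3 - 3p
So 3 - 3p = 18, giving p = -5.

-5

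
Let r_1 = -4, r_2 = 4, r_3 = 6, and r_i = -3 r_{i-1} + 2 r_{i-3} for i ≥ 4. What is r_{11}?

38606

r_4 = -3*6 + 2*(-4) = -26
r_5 = -3*(-26) + 2*4 = 86
r_6 = -3*86 + 2*6 = -246
r_7 = -3*(-246) + 2*(-26) = 686
r_8 = -3*686 + 2*86 = -1886
r_9 = -3*(-1886) + 2*(-246) = 5166
r_{10} = -3*5166 + 2*686 = -14126
r_{11} = -3*(-14126) + 2*(-1886) = 38606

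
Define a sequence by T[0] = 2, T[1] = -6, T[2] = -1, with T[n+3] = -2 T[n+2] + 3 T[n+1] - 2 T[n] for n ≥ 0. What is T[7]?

-1564

T[3] = -2·(-1) + 3·(-6) - 2·2 = -20
T[4] = -2·(-20) + 3·(-1) - 2·(-6) = 49
T[5] = -2·49 + 3·(-20) - 2·(-1) = -156
T[6] = -2·(-156) + 3·49 - 2·(-20) = 499
T[7] = -2·499 + 3·(-156) - 2·49 = -1564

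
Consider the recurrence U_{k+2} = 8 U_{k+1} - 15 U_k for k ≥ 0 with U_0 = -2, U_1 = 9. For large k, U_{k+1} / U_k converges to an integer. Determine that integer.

The characteristic equation is r^2 - 8r + 15 = 0, which factors as (r - 5)(r - 3) = 0.
So the roots are 5 and 3. Since |5| > |3| and the coefficient of 5^k is non-zero, the ratio tends to 5.

5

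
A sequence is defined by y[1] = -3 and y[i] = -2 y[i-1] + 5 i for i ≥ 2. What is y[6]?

196

y[2] = -2·(-3) + 10 = 16
y[3] = -2·16 + 15 = -17
y[4] = -2·(-17) + 20 = 54
y[5] = -2·54 + 25 = -83
y[6] = -2·(-83) + 30 = 196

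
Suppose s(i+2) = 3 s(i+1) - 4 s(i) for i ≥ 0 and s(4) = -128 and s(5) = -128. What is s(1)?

Rearranging, s(i-2) = (s(i) - 3 s(i-1)) / -4.
s(3) = (-128 - 3·(-128)) / -4 = 256/-4 = -64
s(2) = (-128 - 3·(-64)) / -4 = 64/-4 = -16
s(1) = (-64 - 3·(-16)) / -4 = -16/-4 = 4

4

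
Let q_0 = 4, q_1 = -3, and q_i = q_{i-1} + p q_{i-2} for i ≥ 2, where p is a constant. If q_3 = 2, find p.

5

q_2 = -3 + 4p
q_3 = -3 + p
So -3 + p = 2, giving p = 5.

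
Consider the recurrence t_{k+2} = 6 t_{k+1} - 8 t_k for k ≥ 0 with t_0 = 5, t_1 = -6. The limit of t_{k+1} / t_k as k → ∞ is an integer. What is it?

4

The characteristic equation is r^2 - 6r + 8 = 0, which factors as (r - 4)(r - 2) = 0.
So the roots are 4 and 2. Since |4| > |2| and the coefficient of 4^k is non-zero, the ratio tends to 4.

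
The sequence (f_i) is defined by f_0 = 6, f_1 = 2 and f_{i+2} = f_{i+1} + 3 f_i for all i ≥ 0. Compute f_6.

f_2 = 2 + 3·6 = 20
f_3 = 20 + 3·2 = 26
f_4 = 26 + 3·20 = 86
f_5 = 86 + 3·26 = 164
f_6 = 164 + 3·86 = 422

422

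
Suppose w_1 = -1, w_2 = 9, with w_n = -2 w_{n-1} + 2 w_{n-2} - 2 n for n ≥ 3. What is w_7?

w_3 = -2(9) + 2(-1) - 6 = -26
w_4 = -2(-26) + 2(9) - 8 = 62
w_5 = -2(62) + 2(-26) - 10 = -186
w_6 = -2(-186) + 2(62) - 12 = 484
w_7 = -2(484) + 2(-186) - 14 = -1354

-1354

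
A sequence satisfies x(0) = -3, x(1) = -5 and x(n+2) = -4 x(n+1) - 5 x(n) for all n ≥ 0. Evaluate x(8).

-2115

x(2) = -4*(-5) - 5*(-3) = 35
x(3) = -4*35 - 5*(-5) = -115
x(4) = -4*(-115) - 5*35 = 285
x(5) = -4*285 - 5*(-115) = -565
x(6) = -4*(-565) - 5*285 = 835
x(7) = -4*835 - 5*(-565) = -515
x(8) = -4*(-515) - 5*835 = -2115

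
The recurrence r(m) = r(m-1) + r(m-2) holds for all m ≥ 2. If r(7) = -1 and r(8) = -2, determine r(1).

Rearranging, r(m-2) = r(m) - r(m-1).
r(6) = -2 - (-1) = -1
r(5) = -1 - (-1) = 0
r(4) = -1 - 0 = -1
r(3) = 0 - (-1) = 1
r(2) = -1 - 1 = -2
r(1) = 1 - (-2) = 3

3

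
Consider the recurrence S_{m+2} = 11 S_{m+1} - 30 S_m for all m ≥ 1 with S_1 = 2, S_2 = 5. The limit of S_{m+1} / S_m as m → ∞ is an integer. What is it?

6

The characteristic equation is r^2 - 11r + 30 = 0, which factors as (r - 6)(r - 5) = 0.
So the roots are 6 and 5. Since |6| > |5| and the coefficient of 6^m is non-zero, the ratio tends to 6.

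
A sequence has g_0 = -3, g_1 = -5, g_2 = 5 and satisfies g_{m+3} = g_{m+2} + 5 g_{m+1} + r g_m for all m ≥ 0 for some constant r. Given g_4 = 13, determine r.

-1

g_3 = -20 - 3r
g_4 = 5 - 8r
So 5 - 8r = 13, giving r = -1.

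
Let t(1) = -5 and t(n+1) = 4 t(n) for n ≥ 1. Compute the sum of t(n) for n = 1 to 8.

-109225

t(2) = 4·(-5) = -20
t(3) = 4·(-20) = -80
t(4) = 4·(-80) = -320
t(5) = 4·(-320) = -1280
t(6) = 4·(-1280) = -5120
t(7) = 4·(-5120) = -20480
t(8) = 4·(-20480) = -81920
Sum = (-5) + (-20) + (-80) + (-320) + (-1280) + (-5120) + (-20480) + (-81920) = -109225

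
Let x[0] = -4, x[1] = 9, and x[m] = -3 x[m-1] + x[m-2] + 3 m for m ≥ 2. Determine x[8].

-35251

x[2] = -3·9 + (-4) + 6 = -25
x[3] = -3·(-25) + 9 + 9 = 93
x[4] = -3·93 + (-25) + 12 = -292
x[5] = -3·(-292) + 93 + 15 = 984
x[6] = -3·984 + (-292) + 18 = -3226
x[7] = -3·(-3226) + 984 + 21 = 10683
x[8] = -3·10683 + (-3226) + 24 = -35251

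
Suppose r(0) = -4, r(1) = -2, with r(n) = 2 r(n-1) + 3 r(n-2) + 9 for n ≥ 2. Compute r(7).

r(2) = 2·(-2) + 3·(-4) + 9 = -7
r(3) = 2·(-7) + 3·(-2) + 9 = -11
r(4) = 2·(-11) + 3·(-7) + 9 = -34
r(5) = 2·(-34) + 3·(-11) + 9 = -92
r(6) = 2·(-92) + 3·(-34) + 9 = -277
r(7) = 2·(-277) + 3·(-92) + 9 = -821

-821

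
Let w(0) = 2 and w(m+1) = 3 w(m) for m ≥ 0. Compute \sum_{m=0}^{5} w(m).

728

w(1) = 3*2 = 6
w(2) = 3*6 = 18
w(3) = 3*18 = 54
w(4) = 3*54 = 162
w(5) = 3*162 = 486
Sum = 2 + 6 + 18 + 54 + 162 + 486 = 728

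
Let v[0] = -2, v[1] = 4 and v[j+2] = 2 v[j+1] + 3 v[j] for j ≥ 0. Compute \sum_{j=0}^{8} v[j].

4918

v[2] = 2*4 + 3*(-2) = 2
v[3] = 2*2 + 3*4 = 16
v[4] = 2*16 + 3*2 = 38
v[5] = 2*38 + 3*16 = 124
v[6] = 2*124 + 3*38 = 362
v[7] = 2*362 + 3*124 = 1096
v[8] = 2*1096 + 3*362 = 3278
Sum = (-2) + 4 + 2 + 16 + 38 + 124 + 362 + 1096 + 3278 = 4918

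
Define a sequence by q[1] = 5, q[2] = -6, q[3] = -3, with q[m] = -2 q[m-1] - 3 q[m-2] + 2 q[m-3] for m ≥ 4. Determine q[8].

q[4] = -2*(-3) - 3*(-6) + 2*5 = 34
q[5] = -2*34 - 3*(-3) + 2*(-6) = -71
q[6] = -2*(-71) - 3*34 + 2*(-3) = 34
q[7] = -2*34 - 3*(-71) + 2*34 = 213
q[8] = -2*213 - 3*34 + 2*(-71) = -670

-670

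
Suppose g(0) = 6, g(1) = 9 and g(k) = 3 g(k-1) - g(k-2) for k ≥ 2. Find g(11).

118809

g(2) = 3(9) - 6 = 21
g(3) = 3(21) - 9 = 54
g(4) = 3(54) - 21 = 141
g(5) = 3(141) - 54 = 369
g(6) = 3(369) - 141 = 966
g(7) = 3(966) - 369 = 2529
g(8) = 3(2529) - 966 = 6621
g(9) = 3(6621) - 2529 = 17334
g(10) = 3(17334) - 6621 = 45381
g(11) = 3(45381) - 17334 = 118809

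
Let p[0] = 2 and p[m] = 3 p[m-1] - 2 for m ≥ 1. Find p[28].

The fixed point is -2/(1 - 3) = 1, so p[m] - 1 = 3(p[m-1] - 1).
Hence p[m] = 1·3^m + 1.
p[28] = 1·3^{28} + 1 = 1·22876792454961 + 1 = 22876792454962.

22876792454962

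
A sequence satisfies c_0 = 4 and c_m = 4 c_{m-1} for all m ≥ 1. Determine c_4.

1024

c_1 = 4·4 = 16
c_2 = 4·16 = 64
c_3 = 4·64 = 256
c_4 = 4·256 = 1024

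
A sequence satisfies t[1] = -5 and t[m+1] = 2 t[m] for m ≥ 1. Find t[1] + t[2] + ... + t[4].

-75

t[2] = 2·(-5) = -10
t[3] = 2·(-10) = -20
t[4] = 2·(-20) = -40
Sum = (-5) + (-10) + (-20) + (-40) = -75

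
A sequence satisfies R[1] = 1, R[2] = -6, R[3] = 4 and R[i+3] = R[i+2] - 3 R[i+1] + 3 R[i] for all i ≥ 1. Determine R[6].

R[4] = 4 - 3(-6) + 3(1) = 25
R[5] = 25 - 3(4) + 3(-6) = -5
R[6] = (-5) - 3(25) + 3(4) = -68

-68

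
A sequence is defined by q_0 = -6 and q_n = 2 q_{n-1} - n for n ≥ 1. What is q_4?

-122

q_1 = 2*(-6) - 1 = -13
q_2 = 2*(-13) - 2 = -28
q_3 = 2*(-28) - 3 = -59
q_4 = 2*(-59) - 4 = -122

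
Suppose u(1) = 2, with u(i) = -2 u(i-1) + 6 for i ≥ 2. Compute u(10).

2

u(2) = -2·2 + 6 = 2
u(3) = -2·2 + 6 = 2
u(4) = -2·2 + 6 = 2
u(5) = -2·2 + 6 = 2
u(6) = -2·2 + 6 = 2
u(7) = -2·2 + 6 = 2
u(8) = -2·2 + 6 = 2
u(9) = -2·2 + 6 = 2
u(10) = -2·2 + 6 = 2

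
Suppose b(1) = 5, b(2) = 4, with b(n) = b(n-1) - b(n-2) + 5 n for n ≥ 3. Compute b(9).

44

b(3) = 4 - 5 + 15 = 14
b(4) = 14 - 4 + 20 = 30
b(5) = 30 - 14 + 25 = 41
b(6) = 41 - 30 + 30 = 41
b(7) = 41 - 41 + 35 = 35
b(8) = 35 - 41 + 40 = 34
b(9) = 34 - 35 + 45 = 44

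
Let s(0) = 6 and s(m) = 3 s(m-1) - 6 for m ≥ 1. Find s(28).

68630377364886

The fixed point is -6/(1 - 3) = 3, so s(m) - 3 = 3(s(m-1) - 3).
Hence s(m) = 3·3^m + 3.
s(28) = 3·3^{28} + 3 = 3·22876792454961 + 3 = 68630377364886.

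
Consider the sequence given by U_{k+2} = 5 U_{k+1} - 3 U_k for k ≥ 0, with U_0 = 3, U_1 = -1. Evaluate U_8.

-100742

U_2 = 5(-1) - 3(3) = -14
U_3 = 5(-14) - 3(-1) = -67
U_4 = 5(-67) - 3(-14) = -293
U_5 = 5(-293) - 3(-67) = -1264
U_6 = 5(-1264) - 3(-293) = -5441
U_7 = 5(-5441) - 3(-1264) = -23413
U_8 = 5(-23413) - 3(-5441) = -100742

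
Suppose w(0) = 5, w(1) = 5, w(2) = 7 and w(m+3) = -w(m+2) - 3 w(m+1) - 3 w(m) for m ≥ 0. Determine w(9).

w(3) = -7 - 3(5) - 3(5) = -37
w(4) = -(-37) - 3(7) - 3(5) = 1
w(5) = -1 - 3(-37) - 3(7) = 89
w(6) = -89 - 3(1) - 3(-37) = 19
w(7) = -19 - 3(89) - 3(1) = -289
w(8) = -(-289) - 3(19) - 3(89) = -35
w(9) = -(-35) - 3(-289) - 3(19) = 845

845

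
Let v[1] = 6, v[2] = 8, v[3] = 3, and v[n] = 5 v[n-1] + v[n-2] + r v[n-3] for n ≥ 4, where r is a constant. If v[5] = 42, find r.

v[4] = 23 + 6r
v[5] = 118 + 38r
So 118 + 38r = 42, giving r = -2.

-2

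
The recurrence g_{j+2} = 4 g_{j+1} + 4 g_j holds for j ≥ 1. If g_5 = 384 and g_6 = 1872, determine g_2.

Rearranging, g_{j-2} = (g_j - 4 g_{j-1}) / 4.
g_4 = (1872 - 4(384)) / 4 = 336/4 = 84
g_3 = (384 - 4(84)) / 4 = 48/4 = 12
g_2 = (84 - 4(12)) / 4 = 36/4 = 9

9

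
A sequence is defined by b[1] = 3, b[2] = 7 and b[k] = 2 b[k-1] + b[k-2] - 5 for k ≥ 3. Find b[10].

4639

b[3] = 2·7 + 3 - 5 = 12
b[4] = 2·12 + 7 - 5 = 26
b[5] = 2·26 + 12 - 5 = 59
b[6] = 2·59 + 26 - 5 = 139
b[7] = 2·139 + 59 - 5 = 332
b[8] = 2·332 + 139 - 5 = 798
b[9] = 2·798 + 332 - 5 = 1923
b[10] = 2·1923 + 798 - 5 = 4639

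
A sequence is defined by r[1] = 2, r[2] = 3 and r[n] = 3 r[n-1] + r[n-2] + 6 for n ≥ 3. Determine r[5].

203

r[3] = 3(3) + 2 + 6 = 17
r[4] = 3(17) + 3 + 6 = 60
r[5] = 3(60) + 17 + 6 = 203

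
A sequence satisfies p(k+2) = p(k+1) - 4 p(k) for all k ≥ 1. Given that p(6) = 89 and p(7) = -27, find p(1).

3

Rearranging, p(k-2) = (p(k) - p(k-1)) / -4.
p(5) = (-27 - 89) / -4 = -116/-4 = 29
p(4) = (89 - 29) / -4 = 60/-4 = -15
p(3) = (29 - (-15)) / -4 = 44/-4 = -11
p(2) = (-15 - (-11)) / -4 = -4/-4 = 1
p(1) = (-11 - 1) / -4 = -12/-4 = 3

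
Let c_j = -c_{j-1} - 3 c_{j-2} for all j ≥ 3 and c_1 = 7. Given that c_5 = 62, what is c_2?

Let c_2 = w.
c_3 = -21 - w
c_4 = 21 - 2w
c_5 = 42 + 5w
So 42 + 5w = 62, giving w = 4.

4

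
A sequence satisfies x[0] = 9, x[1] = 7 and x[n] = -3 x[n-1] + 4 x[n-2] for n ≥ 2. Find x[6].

x[2] = -3*7 + 4*9 = 15
x[3] = -3*15 + 4*7 = -17
x[4] = -3*(-17) + 4*15 = 111
x[5] = -3*111 + 4*(-17) = -401
x[6] = -3*(-401) + 4*111 = 1647

1647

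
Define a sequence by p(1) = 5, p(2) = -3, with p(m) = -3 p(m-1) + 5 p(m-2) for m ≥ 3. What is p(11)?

p(3) = -3*(-3) + 5*5 = 34
p(4) = -3*34 + 5*(-3) = -117
p(5) = -3*(-117) + 5*34 = 521
p(6) = -3*521 + 5*(-117) = -2148
p(7) = -3*(-2148) + 5*521 = 9049
p(8) = -3*9049 + 5*(-2148) = -37887
p(9) = -3*(-37887) + 5*9049 = 158906
p(10) = -3*158906 + 5*(-37887) = -666153
p(11) = -3*(-666153) + 5*158906 = 2792989

2792989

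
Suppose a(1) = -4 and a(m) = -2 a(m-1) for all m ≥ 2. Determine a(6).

128

a(2) = -2(-4) = 8
a(3) = -2(8) = -16
a(4) = -2(-16) = 32
a(5) = -2(32) = -64
a(6) = -2(-64) = 128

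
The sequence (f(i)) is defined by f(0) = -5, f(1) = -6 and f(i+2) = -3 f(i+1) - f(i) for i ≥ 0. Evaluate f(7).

-2982

f(2) = -3*(-6) - (-5) = 23
f(3) = -3*23 - (-6) = -63
f(4) = -3*(-63) - 23 = 166
f(5) = -3*166 - (-63) = -435
f(6) = -3*(-435) - 166 = 1139
f(7) = -3*1139 - (-435) = -2982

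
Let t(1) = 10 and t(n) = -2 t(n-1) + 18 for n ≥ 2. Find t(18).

-524282

The fixed point is 18/(1 + 2) = 6, so t(n) - 6 = -2(t(n-1) - 6).
Hence t(n) = 4·(-2)^{n-1} + 6.
t(18) = 4·(-2)^{17} + 6 = 4·-131072 + 6 = -524282.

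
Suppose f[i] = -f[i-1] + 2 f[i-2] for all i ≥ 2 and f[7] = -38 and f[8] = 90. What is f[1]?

Rearranging, f[i-2] = (f[i] + f[i-1]) / 2.
f[6] = (90 + (-38)) / 2 = 52/2 = 26
f[5] = (-38 + 26) / 2 = -12/2 = -6
f[4] = (26 + (-6)) / 2 = 20/2 = 10
f[3] = (-6 + 10) / 2 = 4/2 = 2
f[2] = (10 + 2) / 2 = 12/2 = 6
f[1] = (2 + 6) / 2 = 8/2 = 4

4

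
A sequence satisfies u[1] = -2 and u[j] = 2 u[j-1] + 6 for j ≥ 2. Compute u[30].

2147483642

The fixed point is 6/(1 - 2) = -6, so u[j] + 6 = 2(u[j-1] + 6).
Hence u[j] = 4·2^{j-1} - 6.
u[30] = 4·2^{29} - 6 = 4·536870912 - 6 = 2147483642.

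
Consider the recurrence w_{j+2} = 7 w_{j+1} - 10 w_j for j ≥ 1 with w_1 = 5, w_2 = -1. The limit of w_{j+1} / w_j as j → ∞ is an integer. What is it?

5

The characteristic equation is r^2 - 7r + 10 = 0, which factors as (r - 5)(r - 2) = 0.
So the roots are 5 and 2. Since |5| > |2| and the coefficient of 5^j is non-zero, the ratio tends to 5.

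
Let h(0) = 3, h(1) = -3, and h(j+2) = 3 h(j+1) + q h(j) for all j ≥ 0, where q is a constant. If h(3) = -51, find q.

-4

h(2) = -9 + 3q
h(3) = -27 + 6q
So -27 + 6q = -51, giving q = -4.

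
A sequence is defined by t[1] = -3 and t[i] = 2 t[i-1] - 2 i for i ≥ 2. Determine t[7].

-558

t[2] = 2·(-3) - 4 = -10
t[3] = 2·(-10) - 6 = -26
t[4] = 2·(-26) - 8 = -60
t[5] = 2·(-60) - 10 = -130
t[6] = 2·(-130) - 12 = -272
t[7] = 2·(-272) - 14 = -558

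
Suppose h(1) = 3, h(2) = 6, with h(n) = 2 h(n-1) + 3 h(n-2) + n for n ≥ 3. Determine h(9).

17631

h(3) = 2·6 + 3·3 + 3 = 24
h(4) = 2·24 + 3·6 + 4 = 70
h(5) = 2·70 + 3·24 + 5 = 217
h(6) = 2·217 + 3·70 + 6 = 650
h(7) = 2·650 + 3·217 + 7 = 1958
h(8) = 2·1958 + 3·650 + 8 = 5874
h(9) = 2·5874 + 3·1958 + 9 = 17631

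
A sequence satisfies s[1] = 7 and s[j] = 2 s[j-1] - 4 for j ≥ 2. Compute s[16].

The fixed point is -4/(1 - 2) = 4, so s[j] - 4 = 2(s[j-1] - 4).
Hence s[j] = 3·2^{j-1} + 4.
s[16] = 3·2^{15} + 4 = 3·32768 + 4 = 98308.

98308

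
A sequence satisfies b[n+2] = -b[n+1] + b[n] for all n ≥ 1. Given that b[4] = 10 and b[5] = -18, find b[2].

2

Rearranging, b[n-2] = b[n] + b[n-1].
b[3] = -18 + 10 = -8
b[2] = 10 + (-8) = 2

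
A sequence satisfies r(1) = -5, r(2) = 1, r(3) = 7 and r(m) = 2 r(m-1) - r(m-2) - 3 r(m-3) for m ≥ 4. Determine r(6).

43

r(4) = 2·7 - 1 - 3·(-5) = 28
r(5) = 2·28 - 7 - 3·1 = 46
r(6) = 2·46 - 28 - 3·7 = 43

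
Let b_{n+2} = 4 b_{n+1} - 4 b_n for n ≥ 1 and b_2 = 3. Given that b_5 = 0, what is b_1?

Let b_1 = x.
b_3 = 12 - 4x
b_4 = 36 - 16x
b_5 = 96 - 48x
So 96 - 48x = 0, giving x = 2.

2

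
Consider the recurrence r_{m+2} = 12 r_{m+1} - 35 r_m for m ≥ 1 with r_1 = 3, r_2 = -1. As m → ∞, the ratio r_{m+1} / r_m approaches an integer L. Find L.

The characteristic equation is r^2 - 12r + 35 = 0, which factors as (r - 7)(r - 5) = 0.
So the roots are 7 and 5. Since |7| > |5| and the coefficient of 7^m is non-zero, the ratio tends to 7.

7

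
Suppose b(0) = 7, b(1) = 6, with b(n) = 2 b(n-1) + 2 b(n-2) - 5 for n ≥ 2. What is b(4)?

135

b(2) = 2·6 + 2·7 - 5 = 21
b(3) = 2·21 + 2·6 - 5 = 49
b(4) = 2·49 + 2·21 - 5 = 135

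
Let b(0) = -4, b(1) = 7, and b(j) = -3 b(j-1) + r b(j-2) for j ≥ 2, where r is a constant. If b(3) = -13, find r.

-4

b(2) = -21 - 4r
b(3) = 63 + 19r
So 63 + 19r = -13, giving r = -4.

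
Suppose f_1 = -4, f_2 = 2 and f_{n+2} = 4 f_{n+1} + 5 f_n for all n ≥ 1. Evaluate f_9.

f_3 = 4(2) + 5(-4) = -12
f_4 = 4(-12) + 5(2) = -38
f_5 = 4(-38) + 5(-12) = -212
f_6 = 4(-212) + 5(-38) = -1038
f_7 = 4(-1038) + 5(-212) = -5212
f_8 = 4(-5212) + 5(-1038) = -26038
f_9 = 4(-26038) + 5(-5212) = -130212

-130212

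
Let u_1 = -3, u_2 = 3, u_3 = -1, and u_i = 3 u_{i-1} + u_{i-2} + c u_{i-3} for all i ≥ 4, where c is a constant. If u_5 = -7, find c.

u_4 = -3c
u_5 = -1 - 6c
So -1 - 6c = -7, giving c = 1.

1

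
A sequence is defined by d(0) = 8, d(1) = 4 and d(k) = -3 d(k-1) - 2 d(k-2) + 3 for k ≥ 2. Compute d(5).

334

d(2) = -3(4) - 2(8) + 3 = -25
d(3) = -3(-25) - 2(4) + 3 = 70
d(4) = -3(70) - 2(-25) + 3 = -157
d(5) = -3(-157) - 2(70) + 3 = 334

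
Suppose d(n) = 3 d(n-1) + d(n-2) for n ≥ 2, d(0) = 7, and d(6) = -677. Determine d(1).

-4

Let d(1) = w.
d(2) = 7 + 3w
d(3) = 21 + 10w
d(4) = 70 + 33w
d(5) = 231 + 109w
d(6) = 763 + 360w
So 763 + 360w = -677, giving w = -4.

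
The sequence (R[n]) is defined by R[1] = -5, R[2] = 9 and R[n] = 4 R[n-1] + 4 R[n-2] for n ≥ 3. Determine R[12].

28558336

R[3] = 4*9 + 4*(-5) = 16
R[4] = 4*16 + 4*9 = 100
R[5] = 4*100 + 4*16 = 464
R[6] = 4*464 + 4*100 = 2256
R[7] = 4*2256 + 4*464 = 10880
R[8] = 4*10880 + 4*2256 = 52544
R[9] = 4*52544 + 4*10880 = 253696
R[10] = 4*253696 + 4*52544 = 1224960
R[11] = 4*1224960 + 4*253696 = 5914624
R[12] = 4*5914624 + 4*1224960 = 28558336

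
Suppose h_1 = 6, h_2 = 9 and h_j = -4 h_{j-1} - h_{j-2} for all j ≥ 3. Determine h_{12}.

5990367

h_3 = -4(9) - 6 = -42
h_4 = -4(-42) - 9 = 159
h_5 = -4(159) - (-42) = -594
h_6 = -4(-594) - 159 = 2217
h_7 = -4(2217) - (-594) = -8274
h_8 = -4(-8274) - 2217 = 30879
h_9 = -4(30879) - (-8274) = -115242
h_{10} = -4(-115242) - 30879 = 430089
h_{11} = -4(430089) - (-115242) = -1605114
h_{12} = -4(-1605114) - 430089 = 5990367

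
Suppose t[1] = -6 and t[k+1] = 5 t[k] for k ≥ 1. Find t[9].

-2343750

t[2] = 5·(-6) = -30
t[3] = 5·(-30) = -150
t[4] = 5·(-150) = -750
t[5] = 5·(-750) = -3750
t[6] = 5·(-3750) = -18750
t[7] = 5·(-18750) = -93750
t[8] = 5·(-93750) = -468750
t[9] = 5·(-468750) = -2343750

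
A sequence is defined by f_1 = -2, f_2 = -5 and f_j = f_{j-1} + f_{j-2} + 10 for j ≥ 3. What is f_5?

21

f_3 = (-5) + (-2) + 10 = 3
f_4 = 3 + (-5) + 10 = 8
f_5 = 8 + 3 + 10 = 21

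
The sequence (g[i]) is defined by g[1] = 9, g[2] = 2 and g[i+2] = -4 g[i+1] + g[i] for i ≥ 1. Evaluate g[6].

g[3] = -4·2 + 9 = 1
g[4] = -4·1 + 2 = -2
g[5] = -4·(-2) + 1 = 9
g[6] = -4·9 + (-2) = -38

-38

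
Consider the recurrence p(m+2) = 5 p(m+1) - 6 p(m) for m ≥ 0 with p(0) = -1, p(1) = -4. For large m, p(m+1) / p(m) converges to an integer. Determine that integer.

3

The characteristic equation is r^2 - 5r + 6 = 0, which factors as (r - 3)(r - 2) = 0.
So the roots are 3 and 2. Since |3| > |2| and the coefficient of 3^m is non-zero, the ratio tends to 3.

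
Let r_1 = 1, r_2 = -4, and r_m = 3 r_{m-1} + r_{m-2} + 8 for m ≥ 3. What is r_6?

-27

r_3 = 3(-4) + 1 + 8 = -3
r_4 = 3(-3) + (-4) + 8 = -5
r_5 = 3(-5) + (-3) + 8 = -10
r_6 = 3(-10) + (-5) + 8 = -27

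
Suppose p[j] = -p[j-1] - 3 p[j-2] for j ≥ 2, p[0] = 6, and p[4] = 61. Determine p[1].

5

Let p[1] = x.
p[2] = -18 - x
p[3] = 18 - 2x
p[4] = 36 + 5x
So 36 + 5x = 61, giving x = 5.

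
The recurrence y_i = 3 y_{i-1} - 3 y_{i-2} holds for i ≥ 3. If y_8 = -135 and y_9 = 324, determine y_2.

Rearranging, y_{i-2} = (y_i - 3 y_{i-1}) / -3.
y_7 = (324 - 3(-135)) / -3 = 729/-3 = -243
y_6 = (-135 - 3(-243)) / -3 = 594/-3 = -198
y_5 = (-243 - 3(-198)) / -3 = 351/-3 = -117
y_4 = (-198 - 3(-117)) / -3 = 153/-3 = -51
y_3 = (-117 - 3(-51)) / -3 = 36/-3 = -12
y_2 = (-51 - 3(-12)) / -3 = -15/-3 = 5

5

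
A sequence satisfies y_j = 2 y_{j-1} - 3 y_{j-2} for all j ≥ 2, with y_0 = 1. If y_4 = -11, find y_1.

2

Let y_1 = z.
y_2 = -3 + 2z
y_3 = -6 + z
y_4 = -3 - 4z
So -3 - 4z = -11, giving z = 2.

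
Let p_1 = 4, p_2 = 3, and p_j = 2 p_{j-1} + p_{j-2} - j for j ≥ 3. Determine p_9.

p_3 = 2(3) + 4 - 3 = 7
p_4 = 2(7) + 3 - 4 = 13
p_5 = 2(13) + 7 - 5 = 28
p_6 = 2(28) + 13 - 6 = 63
p_7 = 2(63) + 28 - 7 = 147
p_8 = 2(147) + 63 - 8 = 349
p_9 = 2(349) + 147 - 9 = 836

836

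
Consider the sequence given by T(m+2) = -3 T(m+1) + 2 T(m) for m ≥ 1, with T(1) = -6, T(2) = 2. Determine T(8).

9466

T(3) = -3*2 + 2*(-6) = -18
T(4) = -3*(-18) + 2*2 = 58
T(5) = -3*58 + 2*(-18) = -210
T(6) = -3*(-210) + 2*58 = 746
T(7) = -3*746 + 2*(-210) = -2658
T(8) = -3*(-2658) + 2*746 = 9466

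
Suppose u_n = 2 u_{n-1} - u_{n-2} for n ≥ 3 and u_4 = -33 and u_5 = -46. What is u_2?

Rearranging, u_{n-2} = -(u_n - 2 u_{n-1}).
u_3 = -(-46 - 2*(-33)) = -20
u_2 = -(-33 - 2*(-20)) = -7

-7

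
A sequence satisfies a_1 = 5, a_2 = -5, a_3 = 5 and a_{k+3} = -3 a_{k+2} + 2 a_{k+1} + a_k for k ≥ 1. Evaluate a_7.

a_4 = -3·5 + 2·(-5) + 5 = -20
a_5 = -3·(-20) + 2·5 + (-5) = 65
a_6 = -3·65 + 2·(-20) + 5 = -230
a_7 = -3·(-230) + 2·65 + (-20) = 800

800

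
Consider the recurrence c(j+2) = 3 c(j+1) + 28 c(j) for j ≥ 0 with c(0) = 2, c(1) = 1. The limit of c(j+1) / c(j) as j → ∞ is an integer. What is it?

The characteristic equation is r^2 - 3r - 28 = 0, which factors as (r - 7)(r + 4) = 0.
So the roots are 7 and -4. Since |7| > |-4| and the coefficient of 7^j is non-zero, the ratio tends to 7.

7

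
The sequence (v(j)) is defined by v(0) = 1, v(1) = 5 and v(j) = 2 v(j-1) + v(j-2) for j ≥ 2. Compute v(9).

v(2) = 2*5 + 1 = 11
v(3) = 2*11 + 5 = 27
v(4) = 2*27 + 11 = 65
v(5) = 2*65 + 27 = 157
v(6) = 2*157 + 65 = 379
v(7) = 2*379 + 157 = 915
v(8) = 2*915 + 379 = 2209
v(9) = 2*2209 + 915 = 5333

5333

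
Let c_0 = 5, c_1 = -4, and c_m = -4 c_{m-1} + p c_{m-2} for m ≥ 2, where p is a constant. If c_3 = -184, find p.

c_2 = 16 + 5p
c_3 = -64 - 24p
So -64 - 24p = -184, giving p = 5.

5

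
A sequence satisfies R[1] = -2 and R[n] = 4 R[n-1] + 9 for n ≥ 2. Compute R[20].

The fixed point is 9/(1 - 4) = -3, so R[n] + 3 = 4(R[n-1] + 3).
Hence R[n] = 1·4^{n-1} - 3.
R[20] = 1·4^{19} - 3 = 1·274877906944 - 3 = 274877906941.

274877906941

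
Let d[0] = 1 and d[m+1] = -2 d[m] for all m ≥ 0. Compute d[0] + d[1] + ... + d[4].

d[1] = -2*1 = -2
d[2] = -2*(-2) = 4
d[3] = -2*4 = -8
d[4] = -2*(-8) = 16
Sum = 1 + (-2) + 4 + (-8) + 16 = 11

11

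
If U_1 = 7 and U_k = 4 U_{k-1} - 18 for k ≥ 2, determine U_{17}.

The fixed point is -18/(1 - 4) = 6, so U_k - 6 = 4(U_{k-1} - 6).
Hence U_k = 1·4^{k-1} + 6.
U_{17} = 1·4^{16} + 6 = 1·4294967296 + 6 = 4294967302.

4294967302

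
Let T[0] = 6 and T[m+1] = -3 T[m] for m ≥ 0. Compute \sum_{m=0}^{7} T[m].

-9840

T[1] = -3*6 = -18
T[2] = -3*(-18) = 54
T[3] = -3*54 = -162
T[4] = -3*(-162) = 486
T[5] = -3*486 = -1458
T[6] = -3*(-1458) = 4374
T[7] = -3*4374 = -13122
Sum = 6 + (-18) + 54 + (-162) + 486 + (-1458) + 4374 + (-13122) = -9840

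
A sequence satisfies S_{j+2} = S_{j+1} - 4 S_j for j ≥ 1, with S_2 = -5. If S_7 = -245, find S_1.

4

Let S_1 = y.
S_3 = -5 - 4y
S_4 = 15 - 4y
S_5 = 35 + 12y
S_6 = -25 + 28y
S_7 = -165 - 20y
So -165 - 20y = -245, giving y = 4.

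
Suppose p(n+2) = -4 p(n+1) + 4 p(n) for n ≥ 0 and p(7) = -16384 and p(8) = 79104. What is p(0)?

-3

Rearranging, p(n-2) = (p(n) + 4 p(n-1)) / 4.
p(6) = (79104 + 4·(-16384)) / 4 = 13568/4 = 3392
p(5) = (-16384 + 4·3392) / 4 = -2816/4 = -704
p(4) = (3392 + 4·(-704)) / 4 = 576/4 = 144
p(3) = (-704 + 4·144) / 4 = -128/4 = -32
p(2) = (144 + 4·(-32)) / 4 = 16/4 = 4
p(1) = (-32 + 4·4) / 4 = -16/4 = -4
p(0) = (4 + 4·(-4)) / 4 = -12/4 = -3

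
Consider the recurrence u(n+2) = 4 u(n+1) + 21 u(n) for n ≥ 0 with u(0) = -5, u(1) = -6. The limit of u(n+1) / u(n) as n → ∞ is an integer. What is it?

7

The characteristic equation is r^2 - 4r - 21 = 0, which factors as (r - 7)(r + 3) = 0.
So the roots are 7 and -3. Since |7| > |-3| and the coefficient of 7^n is non-zero, the ratio tends to 7.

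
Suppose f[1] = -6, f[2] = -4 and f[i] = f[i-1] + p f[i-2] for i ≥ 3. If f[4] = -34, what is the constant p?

f[3] = -4 - 6p
f[4] = -4 - 10p
So -4 - 10p = -34, giving p = 3.

3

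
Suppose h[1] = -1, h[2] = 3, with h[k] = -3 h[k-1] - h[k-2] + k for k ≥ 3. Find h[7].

-267

h[3] = -3*3 - (-1) + 3 = -5
h[4] = -3*(-5) - 3 + 4 = 16
h[5] = -3*16 - (-5) + 5 = -38
h[6] = -3*(-38) - 16 + 6 = 104
h[7] = -3*104 - (-38) + 7 = -267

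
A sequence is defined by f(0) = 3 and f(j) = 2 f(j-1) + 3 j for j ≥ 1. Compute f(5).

267

f(1) = 2·3 + 3 = 9
f(2) = 2·9 + 6 = 24
f(3) = 2·24 + 9 = 57
f(4) = 2·57 + 12 = 126
f(5) = 2·126 + 15 = 267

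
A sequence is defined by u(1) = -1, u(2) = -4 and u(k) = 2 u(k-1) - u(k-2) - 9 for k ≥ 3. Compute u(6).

u(3) = 2(-4) - (-1) - 9 = -16
u(4) = 2(-16) - (-4) - 9 = -37
u(5) = 2(-37) - (-16) - 9 = -67
u(6) = 2(-67) - (-37) - 9 = -106

-106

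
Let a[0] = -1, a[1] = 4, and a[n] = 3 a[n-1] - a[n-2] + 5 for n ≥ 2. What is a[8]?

a[2] = 3·4 - (-1) + 5 = 18
a[3] = 3·18 - 4 + 5 = 55
a[4] = 3·55 - 18 + 5 = 152
a[5] = 3·152 - 55 + 5 = 406
a[6] = 3·406 - 152 + 5 = 1071
a[7] = 3·1071 - 406 + 5 = 2812
a[8] = 3·2812 - 1071 + 5 = 7370

7370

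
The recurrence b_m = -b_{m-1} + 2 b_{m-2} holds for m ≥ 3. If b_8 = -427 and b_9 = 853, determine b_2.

Rearranging, b_{m-2} = (b_m + b_{m-1}) / 2.
b_7 = (853 + (-427)) / 2 = 426/2 = 213
b_6 = (-427 + 213) / 2 = -214/2 = -107
b_5 = (213 + (-107)) / 2 = 106/2 = 53
b_4 = (-107 + 53) / 2 = -54/2 = -27
b_3 = (53 + (-27)) / 2 = 26/2 = 13
b_2 = (-27 + 13) / 2 = -14/2 = -7

-7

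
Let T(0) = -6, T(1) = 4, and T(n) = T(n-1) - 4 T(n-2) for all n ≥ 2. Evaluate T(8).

T(2) = 4 - 4*(-6) = 28
T(3) = 28 - 4*4 = 12
T(4) = 12 - 4*28 = -100
T(5) = (-100) - 4*12 = -148
T(6) = (-148) - 4*(-100) = 252
T(7) = 252 - 4*(-148) = 844
T(8) = 844 - 4*252 = -164

-164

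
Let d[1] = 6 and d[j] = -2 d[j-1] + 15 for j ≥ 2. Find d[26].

-33554427

The fixed point is 15/(1 + 2) = 5, so d[j] - 5 = -2(d[j-1] - 5).
Hence d[j] = 1·(-2)^{j-1} + 5.
d[26] = 1·(-2)^{25} + 5 = 1·-33554432 + 5 = -33554427.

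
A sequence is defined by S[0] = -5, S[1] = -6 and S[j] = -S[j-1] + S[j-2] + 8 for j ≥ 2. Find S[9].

S[2] = -(-6) + (-5) + 8 = 9
S[3] = -9 + (-6) + 8 = -7
S[4] = -(-7) + 9 + 8 = 24
S[5] = -24 + (-7) + 8 = -23
S[6] = -(-23) + 24 + 8 = 55
S[7] = -55 + (-23) + 8 = -70
S[8] = -(-70) + 55 + 8 = 133
S[9] = -133 + (-70) + 8 = -195

-195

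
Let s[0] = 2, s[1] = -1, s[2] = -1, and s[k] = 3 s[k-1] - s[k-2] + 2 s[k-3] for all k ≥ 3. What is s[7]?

s[3] = 3(-1) - (-1) + 2(2) = 2
s[4] = 3(2) - (-1) + 2(-1) = 5
s[5] = 3(5) - 2 + 2(-1) = 11
s[6] = 3(11) - 5 + 2(2) = 32
s[7] = 3(32) - 11 + 2(5) = 95

95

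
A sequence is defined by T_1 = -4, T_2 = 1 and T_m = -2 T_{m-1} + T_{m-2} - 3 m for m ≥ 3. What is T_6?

137

T_3 = -2(1) + (-4) - 9 = -15
T_4 = -2(-15) + 1 - 12 = 19
T_5 = -2(19) + (-15) - 15 = -68
T_6 = -2(-68) + 19 - 18 = 137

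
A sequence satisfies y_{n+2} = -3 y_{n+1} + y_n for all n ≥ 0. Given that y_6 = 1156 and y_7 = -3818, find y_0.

4

Rearranging, y_{n-2} = y_n + 3 y_{n-1}.
y_5 = -3818 + 3·1156 = -350
y_4 = 1156 + 3·(-350) = 106
y_3 = -350 + 3·106 = -32
y_2 = 106 + 3·(-32) = 10
y_1 = -32 + 3·10 = -2
y_0 = 10 + 3·(-2) = 4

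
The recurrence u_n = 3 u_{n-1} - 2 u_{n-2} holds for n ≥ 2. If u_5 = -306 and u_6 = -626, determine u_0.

4

Rearranging, u_{n-2} = (u_n - 3 u_{n-1}) / -2.
u_4 = (-626 - 3*(-306)) / -2 = 292/-2 = -146
u_3 = (-306 - 3*(-146)) / -2 = 132/-2 = -66
u_2 = (-146 - 3*(-66)) / -2 = 52/-2 = -26
u_1 = (-66 - 3*(-26)) / -2 = 12/-2 = -6
u_0 = (-26 - 3*(-6)) / -2 = -8/-2 = 4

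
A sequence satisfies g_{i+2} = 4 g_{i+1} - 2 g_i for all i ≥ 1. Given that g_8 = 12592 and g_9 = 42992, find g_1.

Rearranging, g_{i-2} = (g_i - 4 g_{i-1}) / -2.
g_7 = (42992 - 4*12592) / -2 = -7376/-2 = 3688
g_6 = (12592 - 4*3688) / -2 = -2160/-2 = 1080
g_5 = (3688 - 4*1080) / -2 = -632/-2 = 316
g_4 = (1080 - 4*316) / -2 = -184/-2 = 92
g_3 = (316 - 4*92) / -2 = -52/-2 = 26
g_2 = (92 - 4*26) / -2 = -12/-2 = 6
g_1 = (26 - 4*6) / -2 = 2/-2 = -1

-1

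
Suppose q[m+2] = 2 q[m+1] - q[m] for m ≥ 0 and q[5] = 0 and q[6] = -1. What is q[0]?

Rearranging, q[m-2] = -(q[m] - 2 q[m-1]).
q[4] = -(-1 - 2·0) = 1
q[3] = -(0 - 2·1) = 2
q[2] = -(1 - 2·2) = 3
q[1] = -(2 - 2·3) = 4
q[0] = -(3 - 2·4) = 5

5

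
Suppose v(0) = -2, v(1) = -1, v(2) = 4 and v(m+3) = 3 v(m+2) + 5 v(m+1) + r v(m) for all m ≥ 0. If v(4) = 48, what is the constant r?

-1

v(3) = 7 - 2r
v(4) = 41 - 7r
So 41 - 7r = 48, giving r = -1.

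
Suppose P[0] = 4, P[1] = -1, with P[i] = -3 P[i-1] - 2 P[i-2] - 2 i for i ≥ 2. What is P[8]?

P[2] = -3(-1) - 2(4) - 4 = -9
P[3] = -3(-9) - 2(-1) - 6 = 23
P[4] = -3(23) - 2(-9) - 8 = -59
P[5] = -3(-59) - 2(23) - 10 = 121
P[6] = -3(121) - 2(-59) - 12 = -257
P[7] = -3(-257) - 2(121) - 14 = 515
P[8] = -3(515) - 2(-257) - 16 = -1047

-1047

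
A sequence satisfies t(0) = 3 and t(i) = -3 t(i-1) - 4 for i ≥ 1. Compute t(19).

-4649045869

The fixed point is -4/(1 + 3) = -1, so t(i) + 1 = -3(t(i-1) + 1).
Hence t(i) = 4·(-3)^i - 1.
t(19) = 4·(-3)^{19} - 1 = 4·-1162261467 - 1 = -4649045869.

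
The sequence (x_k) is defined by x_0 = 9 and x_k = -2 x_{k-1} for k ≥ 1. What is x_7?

x_1 = -2·9 = -18
x_2 = -2·(-18) = 36
x_3 = -2·36 = -72
x_4 = -2·(-72) = 144
x_5 = -2·144 = -288
x_6 = -2·(-288) = 576
x_7 = -2·576 = -1152

-1152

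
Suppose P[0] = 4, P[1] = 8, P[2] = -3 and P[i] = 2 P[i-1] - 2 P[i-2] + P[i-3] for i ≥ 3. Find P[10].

-22

P[3] = 2(-3) - 2(8) + 4 = -18
P[4] = 2(-18) - 2(-3) + 8 = -22
P[5] = 2(-22) - 2(-18) + (-3) = -11
P[6] = 2(-11) - 2(-22) + (-18) = 4
P[7] = 2(4) - 2(-11) + (-22) = 8
P[8] = 2(8) - 2(4) + (-11) = -3
P[9] = 2(-3) - 2(8) + 4 = -18
P[10] = 2(-18) - 2(-3) + 8 = -22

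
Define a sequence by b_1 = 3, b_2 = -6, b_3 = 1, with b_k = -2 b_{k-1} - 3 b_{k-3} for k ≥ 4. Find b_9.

1285

b_4 = -2(1) - 3(3) = -11
b_5 = -2(-11) - 3(-6) = 40
b_6 = -2(40) - 3(1) = -83
b_7 = -2(-83) - 3(-11) = 199
b_8 = -2(199) - 3(40) = -518
b_9 = -2(-518) - 3(-83) = 1285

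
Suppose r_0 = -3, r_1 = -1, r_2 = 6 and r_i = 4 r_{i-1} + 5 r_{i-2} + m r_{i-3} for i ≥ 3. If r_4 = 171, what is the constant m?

r_3 = 19 - 3m
r_4 = 106 - 13m
So 106 - 13m = 171, giving m = -5.

-5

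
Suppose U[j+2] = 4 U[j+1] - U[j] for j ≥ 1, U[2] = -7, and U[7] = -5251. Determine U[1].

-1

Let U[1] = z.
U[3] = -28 - z
U[4] = -105 - 4z
U[5] = -392 - 15z
U[6] = -1463 - 56z
U[7] = -5460 - 209z
So -5460 - 209z = -5251, giving z = -1.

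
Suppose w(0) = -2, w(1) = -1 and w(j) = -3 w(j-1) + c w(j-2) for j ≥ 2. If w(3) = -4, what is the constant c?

w(2) = 3 - 2c
w(3) = -9 + 5c
So -9 + 5c = -4, giving c = 1.

1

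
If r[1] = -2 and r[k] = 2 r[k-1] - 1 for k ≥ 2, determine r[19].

-786431

The fixed point is -1/(1 - 2) = 1, so r[k] - 1 = 2(r[k-1] - 1).
Hence r[k] = -3·2^{k-1} + 1.
r[19] = -3·2^{18} + 1 = -3·262144 + 1 = -786431.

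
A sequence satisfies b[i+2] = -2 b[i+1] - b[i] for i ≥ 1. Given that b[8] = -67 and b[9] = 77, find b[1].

Rearranging, b[i-2] = -(b[i] + 2 b[i-1]).
b[7] = -(77 + 2·(-67)) = 57
b[6] = -(-67 + 2·57) = -47
b[5] = -(57 + 2·(-47)) = 37
b[4] = -(-47 + 2·37) = -27
b[3] = -(37 + 2·(-27)) = 17
b[2] = -(-27 + 2·17) = -7
b[1] = -(17 + 2·(-7)) = -3

-3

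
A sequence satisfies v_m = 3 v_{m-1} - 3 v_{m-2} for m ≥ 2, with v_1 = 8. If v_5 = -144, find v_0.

8

Let v_0 = y.
v_2 = 24 - 3y
v_3 = 48 - 9y
v_4 = 72 - 18y
v_5 = 72 - 27y
So 72 - 27y = -144, giving y = 8.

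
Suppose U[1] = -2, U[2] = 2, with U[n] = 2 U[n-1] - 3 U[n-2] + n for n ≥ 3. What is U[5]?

U[3] = 2*2 - 3*(-2) + 3 = 13
U[4] = 2*13 - 3*2 + 4 = 24
U[5] = 2*24 - 3*13 + 5 = 14

14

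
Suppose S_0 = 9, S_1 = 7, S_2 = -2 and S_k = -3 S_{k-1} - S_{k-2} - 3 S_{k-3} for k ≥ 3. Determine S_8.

S_3 = -3·(-2) - 7 - 3·9 = -28
S_4 = -3·(-28) - (-2) - 3·7 = 65
S_5 = -3·65 - (-28) - 3·(-2) = -161
S_6 = -3·(-161) - 65 - 3·(-28) = 502
S_7 = -3·502 - (-161) - 3·65 = -1540
S_8 = -3·(-1540) - 502 - 3·(-161) = 4601

4601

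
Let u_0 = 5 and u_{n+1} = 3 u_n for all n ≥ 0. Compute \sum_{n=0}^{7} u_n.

16400

u_1 = 3·5 = 15
u_2 = 3·15 = 45
u_3 = 3·45 = 135
u_4 = 3·135 = 405
u_5 = 3·405 = 1215
u_6 = 3·1215 = 3645
u_7 = 3·3645 = 10935
Sum = 5 + 15 + 45 + 135 + 405 + 1215 + 3645 + 10935 = 16400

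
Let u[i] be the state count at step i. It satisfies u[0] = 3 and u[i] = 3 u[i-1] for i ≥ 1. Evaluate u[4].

u[1] = 3*3 = 9
u[2] = 3*9 = 27
u[3] = 3*27 = 81
u[4] = 3*81 = 243

243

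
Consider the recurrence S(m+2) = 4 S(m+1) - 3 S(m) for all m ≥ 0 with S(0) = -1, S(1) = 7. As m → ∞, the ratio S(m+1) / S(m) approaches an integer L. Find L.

3

The characteristic equation is r^2 - 4r + 3 = 0, which factors as (r - 3)(r - 1) = 0.
So the roots are 3 and 1. Since |3| > |1| and the coefficient of 3^m is non-zero, the ratio tends to 3.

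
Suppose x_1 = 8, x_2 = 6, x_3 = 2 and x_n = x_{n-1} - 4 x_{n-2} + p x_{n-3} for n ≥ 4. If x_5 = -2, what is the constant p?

2

x_4 = -22 + 8p
x_5 = -30 + 14p
So -30 + 14p = -2, giving p = 2.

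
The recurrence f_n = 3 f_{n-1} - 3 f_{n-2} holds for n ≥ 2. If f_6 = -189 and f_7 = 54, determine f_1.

-2

Rearranging, f_{n-2} = (f_n - 3 f_{n-1}) / -3.
f_5 = (54 - 3*(-189)) / -3 = 621/-3 = -207
f_4 = (-189 - 3*(-207)) / -3 = 432/-3 = -144
f_3 = (-207 - 3*(-144)) / -3 = 225/-3 = -75
f_2 = (-144 - 3*(-75)) / -3 = 81/-3 = -27
f_1 = (-75 - 3*(-27)) / -3 = 6/-3 = -2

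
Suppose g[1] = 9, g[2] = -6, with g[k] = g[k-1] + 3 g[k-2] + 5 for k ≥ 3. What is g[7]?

g[3] = (-6) + 3(9) + 5 = 26
g[4] = 26 + 3(-6) + 5 = 13
g[5] = 13 + 3(26) + 5 = 96
g[6] = 96 + 3(13) + 5 = 140
g[7] = 140 + 3(96) + 5 = 433

433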